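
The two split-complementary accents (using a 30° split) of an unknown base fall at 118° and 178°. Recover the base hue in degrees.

The accents sit 30° either side of the complement, so the complement is their short-arc midpoint on the wheel.
Short-arc midpoint of 118° and 178°: 148°.
Base is 180° from the complement: 148 − 180 = -32 → -32 + 360 = 328°

328°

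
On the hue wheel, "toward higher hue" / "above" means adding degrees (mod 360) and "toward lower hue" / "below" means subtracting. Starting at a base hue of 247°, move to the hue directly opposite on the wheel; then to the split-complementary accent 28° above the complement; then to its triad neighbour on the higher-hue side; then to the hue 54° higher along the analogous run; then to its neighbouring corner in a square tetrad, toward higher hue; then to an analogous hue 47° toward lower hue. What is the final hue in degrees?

132°

+180° (complement): 247 + 180 = 427 → 427 − 360 = 67°
+208° (split-comp 28° ↑): 67 + 208 = 275°
+120° (triadic ↑): 275 + 120 = 395 → 395 − 360 = 35°
+54° (analog 54° ↑): 35 + 54 = 89°
+90° (square ↑): 89 + 90 = 179°
−47° (analog 47° ↓): 179 − 47 = 132°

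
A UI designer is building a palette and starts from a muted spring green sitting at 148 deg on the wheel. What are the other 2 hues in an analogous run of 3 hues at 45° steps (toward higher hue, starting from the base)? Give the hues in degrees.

Analogous hues sit every 45° along the wheel.
148 + 45 = 193°
148 + 90 = 238°

193° and 238°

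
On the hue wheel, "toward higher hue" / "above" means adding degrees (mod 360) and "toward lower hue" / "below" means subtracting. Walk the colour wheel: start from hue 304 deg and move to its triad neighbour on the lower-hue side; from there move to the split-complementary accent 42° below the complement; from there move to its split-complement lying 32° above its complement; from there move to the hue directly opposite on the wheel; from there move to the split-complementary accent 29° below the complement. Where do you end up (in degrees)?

−120° (triadic ↓): 304 − 120 = 184°
+138° (split-comp 42° ↓): 184 + 138 = 322°
+212° (split-comp 32° ↑): 322 + 212 = 534 → 534 − 360 = 174°
+180° (complement): 174 + 180 = 354°
+151° (split-comp 29° ↓): 354 + 151 = 505 → 505 − 360 = 145°

145°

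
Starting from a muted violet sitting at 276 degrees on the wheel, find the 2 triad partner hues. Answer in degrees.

A triad places three hues 120° apart.
276 + 120 = 396 → 396 − 360 = 36°
276 + 240 = 516 → 516 − 360 = 156°

36° and 156°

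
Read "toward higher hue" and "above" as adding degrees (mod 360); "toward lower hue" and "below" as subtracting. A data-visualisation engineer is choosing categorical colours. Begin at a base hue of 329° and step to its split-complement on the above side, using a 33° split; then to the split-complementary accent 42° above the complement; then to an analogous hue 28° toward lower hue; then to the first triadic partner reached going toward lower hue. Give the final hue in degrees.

256°

split-comp 33° ↑ +213°: 329 + 213 = 542 → 542 − 360 = 182°
split-comp 42° ↑ +222°: 182 + 222 = 404 → 404 − 360 = 44°
analog 28° ↓ −28°: 44 − 28 = 16°
triadic ↓ −120°: 16 − 120 = -104 → -104 + 360 = 256°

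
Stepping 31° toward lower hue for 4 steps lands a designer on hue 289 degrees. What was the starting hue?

53°

4 steps of 31° (toward lower hue) give a net shift of −124°.
Start = end − shift: 289 + 124 = 413 → 413 − 360 = 53°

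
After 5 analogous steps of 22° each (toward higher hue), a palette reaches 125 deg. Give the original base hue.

15°

5 steps of 22° (toward higher hue) give a net shift of +110°.
Start = end − shift: 125 − 110 = 15°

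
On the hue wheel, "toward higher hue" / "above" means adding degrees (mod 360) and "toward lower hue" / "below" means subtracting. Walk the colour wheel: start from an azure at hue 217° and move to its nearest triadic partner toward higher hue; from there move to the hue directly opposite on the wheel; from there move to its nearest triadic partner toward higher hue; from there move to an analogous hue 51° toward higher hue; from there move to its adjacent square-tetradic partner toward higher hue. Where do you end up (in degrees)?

58°

217 + 120 = 337°   (triadic ↑)
337 + 180 = 517 → 517 − 360 = 157°   (complement)
157 + 120 = 277°   (triadic ↑)
277 + 51 = 328°   (analog 51° ↑)
328 + 90 = 418 → 418 − 360 = 58°   (square ↑)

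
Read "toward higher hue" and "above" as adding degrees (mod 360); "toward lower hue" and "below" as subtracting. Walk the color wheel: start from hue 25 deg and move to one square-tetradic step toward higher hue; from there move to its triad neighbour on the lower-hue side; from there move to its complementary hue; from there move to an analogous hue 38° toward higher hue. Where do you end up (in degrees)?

213°

25 + 90 = 115°   (square ↑)
115 − 120 = -5 → -5 + 360 = 355°   (triadic ↓)
355 + 180 = 535 → 535 − 360 = 175°   (complement)
175 + 38 = 213°   (analog 38° ↑)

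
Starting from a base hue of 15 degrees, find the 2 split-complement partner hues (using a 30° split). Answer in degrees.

Split-complementary hues sit 30° either side of the complement.
Complement of 15 degrees: 15 + 180 = 195°
195 − 30 = 165°
195 + 30 = 225°

165° and 225°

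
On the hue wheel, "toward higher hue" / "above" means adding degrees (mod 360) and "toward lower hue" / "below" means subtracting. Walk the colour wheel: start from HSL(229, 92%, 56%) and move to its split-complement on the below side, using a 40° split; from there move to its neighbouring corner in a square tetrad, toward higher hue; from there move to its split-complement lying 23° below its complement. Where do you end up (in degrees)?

+140° (split-comp 40° ↓): 229 + 140 = 369 → 369 − 360 = 9°
+90° (square ↑): 9 + 90 = 99°
+157° (split-comp 23° ↓): 99 + 157 = 256°

256°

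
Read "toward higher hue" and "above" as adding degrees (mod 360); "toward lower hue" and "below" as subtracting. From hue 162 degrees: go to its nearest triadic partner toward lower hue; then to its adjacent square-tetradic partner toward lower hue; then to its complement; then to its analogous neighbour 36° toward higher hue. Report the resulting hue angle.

162 − 120 = 42°   (triadic ↓)
42 − 90 = -48 → -48 + 360 = 312°   (square ↓)
312 + 180 = 492 → 492 − 360 = 132°   (complement)
132 + 36 = 168°   (analog 36° ↑)

168°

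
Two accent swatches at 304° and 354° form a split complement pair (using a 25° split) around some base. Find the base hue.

The accents sit 25° either side of the complement, so the complement is their short-arc midpoint on the wheel.
Short-arc midpoint of 304° and 354°: 329°.
Base is 180° from the complement: 329 − 180 = 149°

149°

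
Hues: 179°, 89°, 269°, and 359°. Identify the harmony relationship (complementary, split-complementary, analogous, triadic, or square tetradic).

square tetradic

Sort the hues: 89°, 179°, 269°, 359°.
Successive gaps around the wheel: 90°, 90°, 90°, 90°.
Four hues every 90° form a square tetradic scheme.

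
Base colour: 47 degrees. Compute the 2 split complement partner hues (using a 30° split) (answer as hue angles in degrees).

Split-complementary hues sit 30° either side of the complement.
Complement of 47 degrees: 47 + 180 = 227°
227 − 30 = 197°
227 + 30 = 257°

197° and 257°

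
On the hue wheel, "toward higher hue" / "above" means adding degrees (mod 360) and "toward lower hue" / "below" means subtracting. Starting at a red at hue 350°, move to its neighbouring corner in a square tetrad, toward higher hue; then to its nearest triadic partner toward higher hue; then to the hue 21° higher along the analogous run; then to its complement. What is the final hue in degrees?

41°

square ↑ +90°: 350 + 90 = 440 → 440 − 360 = 80°
triadic ↑ +120°: 80 + 120 = 200°
analog 21° ↑ +21°: 200 + 21 = 221°
complement +180°: 221 + 180 = 401 → 401 − 360 = 41°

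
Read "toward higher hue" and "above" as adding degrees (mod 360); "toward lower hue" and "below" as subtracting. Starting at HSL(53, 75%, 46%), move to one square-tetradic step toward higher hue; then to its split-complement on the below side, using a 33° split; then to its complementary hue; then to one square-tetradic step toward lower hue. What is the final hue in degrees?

20°

square ↑ +90°: 53 + 90 = 143°
split-comp 33° ↓ +147°: 143 + 147 = 290°
complement +180°: 290 + 180 = 470 → 470 − 360 = 110°
square ↓ −90°: 110 − 90 = 20°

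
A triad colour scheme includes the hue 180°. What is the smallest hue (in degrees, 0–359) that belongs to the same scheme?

A triad places three hues 120° apart.
The full set through 180° is {60°, 180°, 300°}.

60°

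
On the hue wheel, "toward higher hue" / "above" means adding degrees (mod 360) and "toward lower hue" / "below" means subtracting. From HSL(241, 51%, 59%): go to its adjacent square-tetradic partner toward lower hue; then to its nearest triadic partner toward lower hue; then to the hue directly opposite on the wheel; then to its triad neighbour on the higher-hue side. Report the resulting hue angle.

331°

−90° (square ↓): 241 − 90 = 151°
−120° (triadic ↓): 151 − 120 = 31°
+180° (complement): 31 + 180 = 211°
+120° (triadic ↑): 211 + 120 = 331°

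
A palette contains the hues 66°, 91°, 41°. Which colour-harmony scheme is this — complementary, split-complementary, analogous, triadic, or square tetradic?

analogous

Sort the hues: 41°, 66°, 91°.
Successive gaps around the wheel: 25°, 25°, 310°.
A run of hues at equal small steps (25°) with one large closing gap is an analogous group.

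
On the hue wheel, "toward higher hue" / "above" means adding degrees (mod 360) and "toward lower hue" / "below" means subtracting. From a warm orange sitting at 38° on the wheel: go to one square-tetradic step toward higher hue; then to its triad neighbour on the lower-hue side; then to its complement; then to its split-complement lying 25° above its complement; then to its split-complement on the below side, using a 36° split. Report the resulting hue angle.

square ↑ +90°: 38 + 90 = 128°
triadic ↓ −120°: 128 − 120 = 8°
complement +180°: 8 + 180 = 188°
split-comp 25° ↑ +205°: 188 + 205 = 393 → 393 − 360 = 33°
split-comp 36° ↓ +144°: 33 + 144 = 177°

177°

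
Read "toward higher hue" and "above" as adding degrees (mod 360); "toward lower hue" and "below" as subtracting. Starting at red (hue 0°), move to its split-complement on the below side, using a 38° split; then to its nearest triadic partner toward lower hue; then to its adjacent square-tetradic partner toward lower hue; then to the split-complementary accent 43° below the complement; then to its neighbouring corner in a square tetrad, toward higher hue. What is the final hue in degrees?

split-comp 38° ↓ +142°: 0 + 142 = 142°
triadic ↓ −120°: 142 − 120 = 22°
square ↓ −90°: 22 − 90 = -68 → -68 + 360 = 292°
split-comp 43° ↓ +137°: 292 + 137 = 429 → 429 − 360 = 69°
square ↑ +90°: 69 + 90 = 159°

159°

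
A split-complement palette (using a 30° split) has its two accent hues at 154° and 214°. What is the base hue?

4°

The accents sit 30° either side of the complement, so the complement is their short-arc midpoint on the wheel.
Short-arc midpoint of 154° and 214°: 184°.
Base is 180° from the complement: 184 − 180 = 4°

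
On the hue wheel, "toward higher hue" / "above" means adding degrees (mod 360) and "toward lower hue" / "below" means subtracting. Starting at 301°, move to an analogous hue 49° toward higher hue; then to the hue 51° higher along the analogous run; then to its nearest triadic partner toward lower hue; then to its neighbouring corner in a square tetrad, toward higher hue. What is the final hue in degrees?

301 + 49 = 350°   (analog 49° ↑)
350 + 51 = 401 → 401 − 360 = 41°   (analog 51° ↑)
41 − 120 = -79 → -79 + 360 = 281°   (triadic ↓)
281 + 90 = 371 → 371 − 360 = 11°   (square ↑)

11°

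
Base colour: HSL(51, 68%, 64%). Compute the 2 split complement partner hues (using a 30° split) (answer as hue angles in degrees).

Split-complementary hues sit 30° either side of the complement.
Complement of 51 deg: 51 + 180 = 231°
231 − 30 = 201°
231 + 30 = 261°

201° and 261°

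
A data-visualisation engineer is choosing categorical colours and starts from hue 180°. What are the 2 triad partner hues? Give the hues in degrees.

300° and 60°

A triad places three hues 120° apart.
180 + 120 = 300°
180 + 240 = 420 → 420 − 360 = 60°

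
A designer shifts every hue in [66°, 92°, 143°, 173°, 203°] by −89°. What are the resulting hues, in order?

66 − 89 = -23 → -23 + 360 = 337°
92 − 89 = 3°
143 − 89 = 54°
173 − 89 = 84°
203 − 89 = 114°

337°, 3°, 54°, 84°, 114°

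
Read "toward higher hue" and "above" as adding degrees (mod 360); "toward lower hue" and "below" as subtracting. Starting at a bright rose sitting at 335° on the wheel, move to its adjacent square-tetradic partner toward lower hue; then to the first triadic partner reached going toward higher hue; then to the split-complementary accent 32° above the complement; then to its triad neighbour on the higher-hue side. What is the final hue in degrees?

337°

335 − 90 = 245°   (square ↓)
245 + 120 = 365 → 365 − 360 = 5°   (triadic ↑)
5 + 212 = 217°   (split-comp 32° ↑)
217 + 120 = 337°   (triadic ↑)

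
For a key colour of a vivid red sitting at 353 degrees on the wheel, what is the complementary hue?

The complement sits 180° across the wheel.
353 + 180 = 533 → 533 − 360 = 173°

173°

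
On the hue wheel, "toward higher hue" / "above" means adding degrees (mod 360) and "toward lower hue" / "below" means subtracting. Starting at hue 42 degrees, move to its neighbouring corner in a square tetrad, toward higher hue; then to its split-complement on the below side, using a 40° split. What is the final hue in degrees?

272°

square ↑ +90°: 42 + 90 = 132°
split-comp 40° ↓ +140°: 132 + 140 = 272°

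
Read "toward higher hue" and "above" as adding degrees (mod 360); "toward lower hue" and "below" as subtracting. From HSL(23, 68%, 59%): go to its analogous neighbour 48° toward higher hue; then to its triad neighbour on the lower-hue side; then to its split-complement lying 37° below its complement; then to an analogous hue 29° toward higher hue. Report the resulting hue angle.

analog 48° ↑ +48°: 23 + 48 = 71°
triadic ↓ −120°: 71 − 120 = -49 → -49 + 360 = 311°
split-comp 37° ↓ +143°: 311 + 143 = 454 → 454 − 360 = 94°
analog 29° ↑ +29°: 94 + 29 = 123°

123°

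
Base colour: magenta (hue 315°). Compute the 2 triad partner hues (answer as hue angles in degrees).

75° and 195°

A triad places three hues 120° apart.
315 + 120 = 435 → 435 − 360 = 75°
315 + 240 = 555 → 555 − 360 = 195°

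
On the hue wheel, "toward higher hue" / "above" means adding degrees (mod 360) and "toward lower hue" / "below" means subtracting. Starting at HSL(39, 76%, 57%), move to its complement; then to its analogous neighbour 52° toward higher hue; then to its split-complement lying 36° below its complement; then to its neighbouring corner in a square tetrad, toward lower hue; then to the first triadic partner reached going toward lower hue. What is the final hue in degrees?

+180° (complement): 39 + 180 = 219°
+52° (analog 52° ↑): 219 + 52 = 271°
+144° (split-comp 36° ↓): 271 + 144 = 415 → 415 − 360 = 55°
−90° (square ↓): 55 − 90 = -35 → -35 + 360 = 325°
−120° (triadic ↓): 325 − 120 = 205°

205°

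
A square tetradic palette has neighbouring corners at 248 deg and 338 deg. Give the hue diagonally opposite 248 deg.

A square tetradic scheme places four hues 90° apart; opposite corners are 180° apart.
248 + 180 = 428 → 428 − 360 = 68°

68°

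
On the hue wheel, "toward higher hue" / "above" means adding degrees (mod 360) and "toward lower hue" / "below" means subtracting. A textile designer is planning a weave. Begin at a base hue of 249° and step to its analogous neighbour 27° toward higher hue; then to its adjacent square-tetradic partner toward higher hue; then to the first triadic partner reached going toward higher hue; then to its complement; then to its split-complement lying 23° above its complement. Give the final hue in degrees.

149°

analog 27° ↑ +27°: 249 + 27 = 276°
square ↑ +90°: 276 + 90 = 366 → 366 − 360 = 6°
triadic ↑ +120°: 6 + 120 = 126°
complement +180°: 126 + 180 = 306°
split-comp 23° ↑ +203°: 306 + 203 = 509 → 509 − 360 = 149°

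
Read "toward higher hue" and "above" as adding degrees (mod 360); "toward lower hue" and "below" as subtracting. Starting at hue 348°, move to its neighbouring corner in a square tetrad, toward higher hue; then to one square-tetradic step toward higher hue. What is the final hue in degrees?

square ↑ +90°: 348 + 90 = 438 → 438 − 360 = 78°
square ↑ +90°: 78 + 90 = 168°

168°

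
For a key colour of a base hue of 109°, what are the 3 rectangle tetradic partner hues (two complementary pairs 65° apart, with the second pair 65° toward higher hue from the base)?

174°, 289°, and 354°

A rectangular tetradic uses two complementary pairs 65° apart: offsets 0°, 65°, 180°, 245°.
109 + 65 = 174°
109 + 180 = 289°
109 + 245 = 354°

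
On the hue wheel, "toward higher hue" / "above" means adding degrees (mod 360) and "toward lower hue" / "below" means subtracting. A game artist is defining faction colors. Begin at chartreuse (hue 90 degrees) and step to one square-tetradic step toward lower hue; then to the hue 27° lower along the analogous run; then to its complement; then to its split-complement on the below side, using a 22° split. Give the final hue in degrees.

−90° (square ↓): 90 − 90 = 0°
−27° (analog 27° ↓): 0 − 27 = -27 → -27 + 360 = 333°
+180° (complement): 333 + 180 = 513 → 513 − 360 = 153°
+158° (split-comp 22° ↓): 153 + 158 = 311°

311°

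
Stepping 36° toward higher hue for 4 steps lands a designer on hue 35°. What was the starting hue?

251°

4 steps of 36° (toward higher hue) give a net shift of +144°.
Start = end − shift: 35 − 144 = -109 → -109 + 360 = 251°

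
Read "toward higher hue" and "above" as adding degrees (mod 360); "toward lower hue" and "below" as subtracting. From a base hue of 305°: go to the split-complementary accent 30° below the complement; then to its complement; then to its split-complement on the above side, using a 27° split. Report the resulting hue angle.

305 + 150 = 455 → 455 − 360 = 95°   (split-comp 30° ↓)
95 + 180 = 275°   (complement)
275 + 207 = 482 → 482 − 360 = 122°   (split-comp 27° ↑)

122°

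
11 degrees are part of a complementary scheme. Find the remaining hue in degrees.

191°

The complement sits 180° across the wheel.
The full set through 11° is {11°, 191°}.
Given {11°}, the missing hue is 191°.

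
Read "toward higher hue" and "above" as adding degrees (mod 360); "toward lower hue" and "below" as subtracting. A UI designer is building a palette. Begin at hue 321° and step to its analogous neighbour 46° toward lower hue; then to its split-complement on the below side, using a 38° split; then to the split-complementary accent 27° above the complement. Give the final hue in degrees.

analog 46° ↓ −46°: 321 − 46 = 275°
split-comp 38° ↓ +142°: 275 + 142 = 417 → 417 − 360 = 57°
split-comp 27° ↑ +207°: 57 + 207 = 264°

264°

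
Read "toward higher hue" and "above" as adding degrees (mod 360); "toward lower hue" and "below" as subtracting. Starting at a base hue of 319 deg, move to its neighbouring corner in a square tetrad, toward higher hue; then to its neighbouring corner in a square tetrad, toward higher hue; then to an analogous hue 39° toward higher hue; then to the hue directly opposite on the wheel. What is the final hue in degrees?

358°

319 + 90 = 409 → 409 − 360 = 49°   (square ↑)
49 + 90 = 139°   (square ↑)
139 + 39 = 178°   (analog 39° ↑)
178 + 180 = 358°   (complement)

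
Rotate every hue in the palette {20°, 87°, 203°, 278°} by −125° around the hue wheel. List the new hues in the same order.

20 − 125 = -105 → -105 + 360 = 255°
87 − 125 = -38 → -38 + 360 = 322°
203 − 125 = 78°
278 − 125 = 153°

255°, 322°, 78°, 153°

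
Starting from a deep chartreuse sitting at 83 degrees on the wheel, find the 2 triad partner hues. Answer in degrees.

203° and 323°

A triad places three hues 120° apart.
83 + 120 = 203°
83 + 240 = 323°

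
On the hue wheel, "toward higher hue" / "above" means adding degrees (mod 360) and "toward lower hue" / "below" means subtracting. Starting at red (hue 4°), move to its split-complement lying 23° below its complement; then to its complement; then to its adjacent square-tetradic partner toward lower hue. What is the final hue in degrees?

251°

4 + 157 = 161°   (split-comp 23° ↓)
161 + 180 = 341°   (complement)
341 − 90 = 251°   (square ↓)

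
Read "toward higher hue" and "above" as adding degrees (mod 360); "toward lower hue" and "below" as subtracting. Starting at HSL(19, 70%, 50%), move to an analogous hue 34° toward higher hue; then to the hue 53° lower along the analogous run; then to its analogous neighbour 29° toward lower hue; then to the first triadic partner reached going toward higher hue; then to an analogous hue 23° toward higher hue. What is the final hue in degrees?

analog 34° ↑ +34°: 19 + 34 = 53°
analog 53° ↓ −53°: 53 − 53 = 0°
analog 29° ↓ −29°: 0 − 29 = -29 → -29 + 360 = 331°
triadic ↑ +120°: 331 + 120 = 451 → 451 − 360 = 91°
analog 23° ↑ +23°: 91 + 23 = 114°

114°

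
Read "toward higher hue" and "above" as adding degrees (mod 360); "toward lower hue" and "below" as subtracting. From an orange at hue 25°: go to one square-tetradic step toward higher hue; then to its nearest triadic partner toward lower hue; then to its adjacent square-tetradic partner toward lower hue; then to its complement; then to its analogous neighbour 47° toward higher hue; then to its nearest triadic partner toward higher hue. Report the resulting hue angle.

square ↑ +90°: 25 + 90 = 115°
triadic ↓ −120°: 115 − 120 = -5 → -5 + 360 = 355°
square ↓ −90°: 355 − 90 = 265°
complement +180°: 265 + 180 = 445 → 445 − 360 = 85°
analog 47° ↑ +47°: 85 + 47 = 132°
triadic ↑ +120°: 132 + 120 = 252°

252°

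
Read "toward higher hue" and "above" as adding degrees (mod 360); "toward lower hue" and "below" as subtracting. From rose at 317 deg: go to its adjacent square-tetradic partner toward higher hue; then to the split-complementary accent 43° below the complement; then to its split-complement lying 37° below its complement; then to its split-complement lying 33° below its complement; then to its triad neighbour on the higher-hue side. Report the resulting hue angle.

+90° (square ↑): 317 + 90 = 407 → 407 − 360 = 47°
+137° (split-comp 43° ↓): 47 + 137 = 184°
+143° (split-comp 37° ↓): 184 + 143 = 327°
+147° (split-comp 33° ↓): 327 + 147 = 474 → 474 − 360 = 114°
+120° (triadic ↑): 114 + 120 = 234°

234°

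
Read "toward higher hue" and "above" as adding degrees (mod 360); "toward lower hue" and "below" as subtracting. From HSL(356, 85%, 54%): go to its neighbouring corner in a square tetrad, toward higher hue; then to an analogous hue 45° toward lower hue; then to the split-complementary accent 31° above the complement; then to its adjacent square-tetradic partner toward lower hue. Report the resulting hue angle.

+90° (square ↑): 356 + 90 = 446 → 446 − 360 = 86°
−45° (analog 45° ↓): 86 − 45 = 41°
+211° (split-comp 31° ↑): 41 + 211 = 252°
−90° (square ↓): 252 − 90 = 162°

162°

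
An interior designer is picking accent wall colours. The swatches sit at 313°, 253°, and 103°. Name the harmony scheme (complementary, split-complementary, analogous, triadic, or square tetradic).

Sort the hues: 103°, 253°, 313°.
Successive gaps around the wheel: 150°, 60°, 150°.
Two 150° gaps and one 60° gap — a base hue opposite a pair of accents 30° either side of its complement — is the split-complementary pattern.

split-complementary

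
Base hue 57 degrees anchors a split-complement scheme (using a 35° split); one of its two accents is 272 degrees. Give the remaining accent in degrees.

202°

Split-complementary hues sit 35° either side of the complement.
Complement of the base 57°: 57 + 180 = 237°
The given accent 272° is 35° one side of 237°; the other accent sits 35° the other side: 237 − 35 = 202°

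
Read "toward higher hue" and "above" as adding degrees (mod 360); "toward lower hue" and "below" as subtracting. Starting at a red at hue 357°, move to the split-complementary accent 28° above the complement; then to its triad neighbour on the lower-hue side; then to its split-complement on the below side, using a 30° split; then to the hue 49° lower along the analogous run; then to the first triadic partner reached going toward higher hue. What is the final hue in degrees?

306°

357 + 208 = 565 → 565 − 360 = 205°   (split-comp 28° ↑)
205 − 120 = 85°   (triadic ↓)
85 + 150 = 235°   (split-comp 30° ↓)
235 − 49 = 186°   (analog 49° ↓)
186 + 120 = 306°   (triadic ↑)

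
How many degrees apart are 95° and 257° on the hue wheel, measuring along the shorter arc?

162°

|95 − 257| = 162.
162 ≤ 180, so the shorter arc is 162°.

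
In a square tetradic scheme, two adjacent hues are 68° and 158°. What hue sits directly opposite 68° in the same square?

A square tetradic scheme places four hues 90° apart; opposite corners are 180° apart.
68 + 180 = 248°

248°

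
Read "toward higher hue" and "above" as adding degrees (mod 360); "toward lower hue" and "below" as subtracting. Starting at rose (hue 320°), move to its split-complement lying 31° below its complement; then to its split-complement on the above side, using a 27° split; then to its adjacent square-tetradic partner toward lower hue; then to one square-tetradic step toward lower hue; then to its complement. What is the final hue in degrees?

+149° (split-comp 31° ↓): 320 + 149 = 469 → 469 − 360 = 109°
+207° (split-comp 27° ↑): 109 + 207 = 316°
−90° (square ↓): 316 − 90 = 226°
−90° (square ↓): 226 − 90 = 136°
+180° (complement): 136 + 180 = 316°

316°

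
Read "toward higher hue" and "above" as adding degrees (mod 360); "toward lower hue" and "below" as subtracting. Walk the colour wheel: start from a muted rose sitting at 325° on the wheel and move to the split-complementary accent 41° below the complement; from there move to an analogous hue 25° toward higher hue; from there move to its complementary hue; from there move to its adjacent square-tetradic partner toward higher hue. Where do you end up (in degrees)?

+139° (split-comp 41° ↓): 325 + 139 = 464 → 464 − 360 = 104°
+25° (analog 25° ↑): 104 + 25 = 129°
+180° (complement): 129 + 180 = 309°
+90° (square ↑): 309 + 90 = 399 → 399 − 360 = 39°

39°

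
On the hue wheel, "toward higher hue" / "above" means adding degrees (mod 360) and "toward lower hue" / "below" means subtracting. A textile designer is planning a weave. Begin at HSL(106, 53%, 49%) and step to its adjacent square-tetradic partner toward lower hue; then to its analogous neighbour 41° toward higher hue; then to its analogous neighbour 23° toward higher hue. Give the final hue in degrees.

80°

−90° (square ↓): 106 − 90 = 16°
+41° (analog 41° ↑): 16 + 41 = 57°
+23° (analog 23° ↑): 57 + 23 = 80°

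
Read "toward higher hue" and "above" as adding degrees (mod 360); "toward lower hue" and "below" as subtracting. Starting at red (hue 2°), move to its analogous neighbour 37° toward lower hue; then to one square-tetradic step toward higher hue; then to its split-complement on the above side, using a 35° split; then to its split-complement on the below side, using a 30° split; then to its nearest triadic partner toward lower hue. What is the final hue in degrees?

300°

analog 37° ↓ −37°: 2 − 37 = -35 → -35 + 360 = 325°
square ↑ +90°: 325 + 90 = 415 → 415 − 360 = 55°
split-comp 35° ↑ +215°: 55 + 215 = 270°
split-comp 30° ↓ +150°: 270 + 150 = 420 → 420 − 360 = 60°
triadic ↓ −120°: 60 − 120 = -60 → -60 + 360 = 300°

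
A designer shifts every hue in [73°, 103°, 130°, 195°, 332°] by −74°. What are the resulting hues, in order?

73 − 74 = -1 → -1 + 360 = 359°
103 − 74 = 29°
130 − 74 = 56°
195 − 74 = 121°
332 − 74 = 258°

359°, 29°, 56°, 121°, 258°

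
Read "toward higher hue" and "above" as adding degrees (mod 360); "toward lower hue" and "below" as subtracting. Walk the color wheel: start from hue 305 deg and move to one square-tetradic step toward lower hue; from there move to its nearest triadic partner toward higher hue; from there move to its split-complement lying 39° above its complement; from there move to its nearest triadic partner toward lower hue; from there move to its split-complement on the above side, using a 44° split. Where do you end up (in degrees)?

298°

−90° (square ↓): 305 − 90 = 215°
+120° (triadic ↑): 215 + 120 = 335°
+219° (split-comp 39° ↑): 335 + 219 = 554 → 554 − 360 = 194°
−120° (triadic ↓): 194 − 120 = 74°
+224° (split-comp 44° ↑): 74 + 224 = 298°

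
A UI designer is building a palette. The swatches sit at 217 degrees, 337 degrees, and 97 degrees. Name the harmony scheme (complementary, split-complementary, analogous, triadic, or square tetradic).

Sort the hues: 97°, 217°, 337°.
Successive gaps around the wheel: 120°, 120°, 120°.
Three hues equally spaced 120° apart form a triad.

triadic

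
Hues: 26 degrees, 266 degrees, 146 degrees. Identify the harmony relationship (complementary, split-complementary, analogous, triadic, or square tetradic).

triadic

Sort the hues: 26°, 146°, 266°.
Successive gaps around the wheel: 120°, 120°, 120°.
Three hues equally spaced 120° apart form a triad.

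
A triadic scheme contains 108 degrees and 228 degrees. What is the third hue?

348°

A triad spaces three hues 120° apart.
The full set is {108°, 228°, 348°}.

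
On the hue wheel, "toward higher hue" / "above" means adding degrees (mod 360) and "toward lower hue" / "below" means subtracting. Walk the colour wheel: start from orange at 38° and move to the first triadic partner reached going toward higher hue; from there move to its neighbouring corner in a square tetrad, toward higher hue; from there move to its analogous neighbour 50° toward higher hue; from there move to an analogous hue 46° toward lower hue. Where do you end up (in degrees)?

252°

triadic ↑ +120°: 38 + 120 = 158°
square ↑ +90°: 158 + 90 = 248°
analog 50° ↑ +50°: 248 + 50 = 298°
analog 46° ↓ −46°: 298 − 46 = 252°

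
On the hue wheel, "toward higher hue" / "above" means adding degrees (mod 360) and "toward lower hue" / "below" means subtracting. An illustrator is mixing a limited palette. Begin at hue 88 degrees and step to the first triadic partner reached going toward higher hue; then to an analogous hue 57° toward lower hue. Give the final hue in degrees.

151°

88 + 120 = 208°   (triadic ↑)
208 − 57 = 151°   (analog 57° ↓)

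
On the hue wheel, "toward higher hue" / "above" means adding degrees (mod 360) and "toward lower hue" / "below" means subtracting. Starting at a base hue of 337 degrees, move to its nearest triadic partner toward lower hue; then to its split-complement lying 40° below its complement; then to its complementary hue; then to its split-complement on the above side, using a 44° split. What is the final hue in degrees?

337 − 120 = 217°   (triadic ↓)
217 + 140 = 357°   (split-comp 40° ↓)
357 + 180 = 537 → 537 − 360 = 177°   (complement)
177 + 224 = 401 → 401 − 360 = 41°   (split-comp 44° ↑)

41°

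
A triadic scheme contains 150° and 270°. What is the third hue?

A triad spaces three hues 120° apart.
The full set is {30°, 150°, 270°}.

30°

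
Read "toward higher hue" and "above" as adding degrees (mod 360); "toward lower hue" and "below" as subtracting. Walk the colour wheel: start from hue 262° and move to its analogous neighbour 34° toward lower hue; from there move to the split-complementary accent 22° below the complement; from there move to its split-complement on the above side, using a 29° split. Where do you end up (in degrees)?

−34° (analog 34° ↓): 262 − 34 = 228°
+158° (split-comp 22° ↓): 228 + 158 = 386 → 386 − 360 = 26°
+209° (split-comp 29° ↑): 26 + 209 = 235°

235°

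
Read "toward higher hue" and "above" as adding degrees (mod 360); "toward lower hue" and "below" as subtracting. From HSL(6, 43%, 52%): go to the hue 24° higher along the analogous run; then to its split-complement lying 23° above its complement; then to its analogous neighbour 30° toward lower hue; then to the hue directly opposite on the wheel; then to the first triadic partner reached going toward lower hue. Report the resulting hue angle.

6 + 24 = 30°   (analog 24° ↑)
30 + 203 = 233°   (split-comp 23° ↑)
233 − 30 = 203°   (analog 30° ↓)
203 + 180 = 383 → 383 − 360 = 23°   (complement)
23 − 120 = -97 → -97 + 360 = 263°   (triadic ↓)

263°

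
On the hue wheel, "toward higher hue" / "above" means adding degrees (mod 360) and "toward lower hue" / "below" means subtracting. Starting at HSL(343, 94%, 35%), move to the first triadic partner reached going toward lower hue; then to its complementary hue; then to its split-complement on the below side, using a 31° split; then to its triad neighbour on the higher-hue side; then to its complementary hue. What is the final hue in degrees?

triadic ↓ −120°: 343 − 120 = 223°
complement +180°: 223 + 180 = 403 → 403 − 360 = 43°
split-comp 31° ↓ +149°: 43 + 149 = 192°
triadic ↑ +120°: 192 + 120 = 312°
complement +180°: 312 + 180 = 492 → 492 − 360 = 132°

132°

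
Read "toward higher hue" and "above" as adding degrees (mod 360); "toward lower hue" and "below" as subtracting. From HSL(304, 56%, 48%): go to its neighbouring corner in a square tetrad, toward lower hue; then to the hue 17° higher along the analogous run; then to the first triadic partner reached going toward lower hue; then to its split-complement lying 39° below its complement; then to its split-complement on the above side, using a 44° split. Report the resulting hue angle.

304 − 90 = 214°   (square ↓)
214 + 17 = 231°   (analog 17° ↑)
231 − 120 = 111°   (triadic ↓)
111 + 141 = 252°   (split-comp 39° ↓)
252 + 224 = 476 → 476 − 360 = 116°   (split-comp 44° ↑)

116°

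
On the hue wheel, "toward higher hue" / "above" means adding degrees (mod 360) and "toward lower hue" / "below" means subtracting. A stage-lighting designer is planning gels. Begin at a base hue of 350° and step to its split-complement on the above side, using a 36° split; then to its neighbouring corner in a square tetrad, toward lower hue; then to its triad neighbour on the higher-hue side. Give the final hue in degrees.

split-comp 36° ↑ +216°: 350 + 216 = 566 → 566 − 360 = 206°
square ↓ −90°: 206 − 90 = 116°
triadic ↑ +120°: 116 + 120 = 236°

236°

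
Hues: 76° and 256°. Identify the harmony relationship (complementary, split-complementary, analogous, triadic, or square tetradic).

Sort the hues: 76°, 256°.
Successive gaps around the wheel: 180°, 180°.
Two hues 180° apart are complementary.

complementary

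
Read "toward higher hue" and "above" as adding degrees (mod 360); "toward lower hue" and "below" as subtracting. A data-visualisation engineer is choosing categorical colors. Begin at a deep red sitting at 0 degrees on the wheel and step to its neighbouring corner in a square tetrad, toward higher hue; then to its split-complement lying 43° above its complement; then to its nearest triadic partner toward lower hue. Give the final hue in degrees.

193°

square ↑ +90°: 0 + 90 = 90°
split-comp 43° ↑ +223°: 90 + 223 = 313°
triadic ↓ −120°: 313 − 120 = 193°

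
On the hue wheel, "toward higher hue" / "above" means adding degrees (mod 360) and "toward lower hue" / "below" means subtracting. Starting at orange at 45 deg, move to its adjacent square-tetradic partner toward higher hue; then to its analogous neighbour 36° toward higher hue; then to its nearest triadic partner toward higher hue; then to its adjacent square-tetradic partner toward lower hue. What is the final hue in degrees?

201°

square ↑ +90°: 45 + 90 = 135°
analog 36° ↑ +36°: 135 + 36 = 171°
triadic ↑ +120°: 171 + 120 = 291°
square ↓ −90°: 291 − 90 = 201°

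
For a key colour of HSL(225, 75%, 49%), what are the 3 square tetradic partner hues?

315°, 45° and 135°

A square tetradic scheme places four hues every 90°.
225 + 90 = 315°
225 + 180 = 405 → 405 − 360 = 45°
225 + 270 = 495 → 495 − 360 = 135°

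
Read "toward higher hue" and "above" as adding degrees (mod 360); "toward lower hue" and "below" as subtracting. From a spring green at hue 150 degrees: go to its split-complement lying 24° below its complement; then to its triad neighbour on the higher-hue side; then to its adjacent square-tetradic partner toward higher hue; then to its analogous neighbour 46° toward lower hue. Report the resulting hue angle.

110°

+156° (split-comp 24° ↓): 150 + 156 = 306°
+120° (triadic ↑): 306 + 120 = 426 → 426 − 360 = 66°
+90° (square ↑): 66 + 90 = 156°
−46° (analog 46° ↓): 156 − 46 = 110°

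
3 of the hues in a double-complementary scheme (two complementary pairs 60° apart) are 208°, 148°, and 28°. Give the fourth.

328°

A rectangular tetradic uses two complementary pairs 60° apart: offsets 0°, 60°, 180°, 240°.
Among {28°, 148°, 208°}, 28° and 208° are a 180° pair.
The remaining hue 148° needs its own complement: 148 + 180 = 328°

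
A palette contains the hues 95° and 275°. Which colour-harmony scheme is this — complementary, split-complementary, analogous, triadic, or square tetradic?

complementary

Sort the hues: 95°, 275°.
Successive gaps around the wheel: 180°, 180°.
Two hues 180° apart are complementary.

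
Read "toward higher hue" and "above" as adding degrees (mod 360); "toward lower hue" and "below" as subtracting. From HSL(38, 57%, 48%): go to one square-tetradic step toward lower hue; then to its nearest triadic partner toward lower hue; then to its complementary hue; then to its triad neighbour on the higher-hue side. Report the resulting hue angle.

square ↓ −90°: 38 − 90 = -52 → -52 + 360 = 308°
triadic ↓ −120°: 308 − 120 = 188°
complement +180°: 188 + 180 = 368 → 368 − 360 = 8°
triadic ↑ +120°: 8 + 120 = 128°

128°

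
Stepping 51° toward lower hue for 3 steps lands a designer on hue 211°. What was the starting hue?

3 steps of 51° (toward lower hue) give a net shift of −153°.
Start = end − shift: 211 + 153 = 364 → 364 − 360 = 4°

4°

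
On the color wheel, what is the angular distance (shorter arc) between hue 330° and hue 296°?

34°

|330 − 296| = 34.
34 ≤ 180, so the shorter arc is 34°.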